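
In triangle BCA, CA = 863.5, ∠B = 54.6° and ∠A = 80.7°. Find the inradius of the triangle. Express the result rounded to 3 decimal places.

r ≈ 239.244

The third angle is ∠C = 180° − ∠A − ∠B = 44.70°.
Law of sines: AB = CA·sin C/sin B ≈ 745.14.
Law of sines: BC = CA·sin A/sin B ≈ 1045.4.
Area = ½·CA·AB·sin A ≈ 3.1748e+05.
Semiperimeter s = (863.5+745.14+1045.4)/2 = 1327.
Inradius = area/s = 3.1748e+05/1327 ≈ 239.24.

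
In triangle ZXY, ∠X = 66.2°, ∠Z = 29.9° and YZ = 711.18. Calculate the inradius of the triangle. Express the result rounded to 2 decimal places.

The third angle is ∠Y = 180° − ∠Z − ∠X = 83.90°.
Law of sines: XY = YZ·sin Z/sin X ≈ 387.46.
Law of sines: ZX = YZ·sin Y/sin X ≈ 772.88.
Area = ½·YZ·XY·sin Y ≈ 1.37e+05.
Semiperimeter s = (387.46+711.18+772.88)/2 = 935.76.
Inradius = area/s = 1.37e+05/935.76 ≈ 146.4.

146.40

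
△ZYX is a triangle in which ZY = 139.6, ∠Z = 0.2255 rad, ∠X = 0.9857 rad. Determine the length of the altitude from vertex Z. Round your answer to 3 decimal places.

130.671

The third angle is ∠Y = π − ∠X − ∠Z = 1.9304 rad.
Law of sines: YX = ZY·sin Z/sin X ≈ 37.442.
Law of sines: XZ = ZY·sin Y/sin X ≈ 156.74.
Area = ½·ZY·YX·sin Y ≈ 2446.3.
The altitude from Z has length 2·area/YX ≈ 130.67.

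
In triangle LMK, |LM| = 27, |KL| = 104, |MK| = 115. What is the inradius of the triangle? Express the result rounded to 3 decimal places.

Semiperimeter s = (115 + 104 + 27)/2 = 123.
Heron's formula: area = √(123·8·19·96) ≈ 1339.7.
Inradius = area/s = 1339.7/123 ≈ 10.892.

r ≈ 10.892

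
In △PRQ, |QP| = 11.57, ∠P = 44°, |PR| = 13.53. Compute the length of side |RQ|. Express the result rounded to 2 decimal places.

By the law of cosines, |RQ|² = |QP|² + |PR|² − 2·|QP|·|PR|·cos P = 91.712, so |RQ| ≈ 9.5766.

9.58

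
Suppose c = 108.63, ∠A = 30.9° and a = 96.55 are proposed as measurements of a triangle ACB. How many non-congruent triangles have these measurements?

2

c·sin A = 108.63·sin(30.9°) ≈ 55.79.
Since c sin A < a < c (55.79 < 96.55 < 108.63), two triangles exist.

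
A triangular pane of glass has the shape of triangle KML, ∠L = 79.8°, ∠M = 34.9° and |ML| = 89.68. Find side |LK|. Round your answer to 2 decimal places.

The third angle is ∠K = 180° − ∠M − ∠L = 65.30°.
Law of sines: |LK| = |ML|·sin M/sin K ≈ 56.477.

56.48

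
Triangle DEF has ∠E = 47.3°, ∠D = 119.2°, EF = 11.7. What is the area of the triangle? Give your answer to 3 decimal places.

The third angle is ∠F = 180° − ∠D − ∠E = 13.50°.
Law of sines: FD = EF·sin E/sin D ≈ 9.8503.
Law of sines: DE = EF·sin F/sin D ≈ 3.1289.
Area = ½·EF·FD·sin F ≈ 13.452.

13.452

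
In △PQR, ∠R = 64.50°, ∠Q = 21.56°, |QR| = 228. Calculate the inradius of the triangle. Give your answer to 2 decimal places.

The third angle is ∠P = 180° − ∠Q − ∠R = 93.94°.
Law of sines: |RP| = |QR|·sin Q/sin P ≈ 83.983.
Law of sines: |PQ| = |QR|·sin R/sin P ≈ 206.28.
Area = ½·|QR|·|RP|·sin R ≈ 8641.4.
Semiperimeter s = (228+83.983+206.28)/2 = 259.13.
Inradius = area/s = 8641.4/259.13 ≈ 33.348.

33.35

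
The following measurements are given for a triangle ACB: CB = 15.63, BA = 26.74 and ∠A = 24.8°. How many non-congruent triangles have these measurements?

BA·sin A = 26.74·sin(24.8°) ≈ 11.22.
Since BA sin A < CB < BA (11.22 < 15.63 < 26.74), two triangles exist.

2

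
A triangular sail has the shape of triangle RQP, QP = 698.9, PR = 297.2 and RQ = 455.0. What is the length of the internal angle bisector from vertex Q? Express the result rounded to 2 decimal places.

t_Q ≈ 544.89

By the law of cosines, cos Q = (RQ² + QP² − PR²) / (2·RQ·QP) ≈ 0.95465, so ∠Q ≈ 17.32°.
The bisector from Q has length 2·RQ·QP·cos(∠Q/2)/(RQ+QP) ≈ 544.89.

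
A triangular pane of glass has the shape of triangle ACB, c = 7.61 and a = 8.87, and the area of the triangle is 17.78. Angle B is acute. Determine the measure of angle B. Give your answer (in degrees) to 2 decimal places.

31.79

From area = ½·a·c·sin B, we get sin B = 2·area/(a·c) ≈ 0.52681.
Taking the acute solution, ∠B ≈ 31.79°.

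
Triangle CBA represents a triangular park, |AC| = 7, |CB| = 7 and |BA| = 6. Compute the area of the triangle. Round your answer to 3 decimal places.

Semiperimeter s = (6 + 7 + 7)/2 = 10.
Heron's formula: area = √(10·4·3·3) ≈ 18.974.

area ≈ 18.974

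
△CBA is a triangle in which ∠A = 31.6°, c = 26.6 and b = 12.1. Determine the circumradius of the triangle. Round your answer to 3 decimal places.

16.684

By the law of cosines, a² = c² + b² − 2·c·b·cos A = 305.7, so a ≈ 17.484.
Area = ½·c·b·sin A ≈ 84.325.
Circumradius = a/(2 sin A) ≈ 16.684.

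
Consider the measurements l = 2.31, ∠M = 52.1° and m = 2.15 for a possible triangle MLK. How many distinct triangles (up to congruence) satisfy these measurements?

2

l·sin M = 2.31·sin(52.1°) ≈ 1.823.
Since l sin M < m < l (1.823 < 2.15 < 2.31), two triangles exist.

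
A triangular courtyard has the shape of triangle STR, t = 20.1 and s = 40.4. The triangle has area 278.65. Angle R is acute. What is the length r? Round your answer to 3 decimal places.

29.239

From area = ½·s·t·sin R, we get sin R = 2·area/(s·t) ≈ 0.68630.
Taking the acute solution, ∠R ≈ 43.34°.
Law of cosines then gives r ≈ 29.239.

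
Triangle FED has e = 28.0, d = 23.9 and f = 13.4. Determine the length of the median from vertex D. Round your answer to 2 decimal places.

Median from D: ½√(2·f² + 2·e² − d²) ≈ 18.411.

18.41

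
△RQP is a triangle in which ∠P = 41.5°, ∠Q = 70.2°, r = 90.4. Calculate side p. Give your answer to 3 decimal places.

64.470

The third angle is ∠R = 180° − ∠Q − ∠P = 68.30°.
Law of sines: p = r·sin P/sin R ≈ 64.47.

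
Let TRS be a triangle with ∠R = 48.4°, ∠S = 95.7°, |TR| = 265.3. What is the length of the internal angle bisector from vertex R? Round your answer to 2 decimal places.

The third angle is ∠T = 180° − ∠R − ∠S = 35.90°.
Law of sines: |RS| = |TR|·sin T/sin S ≈ 156.34.
Law of sines: |ST| = |TR|·sin R/sin S ≈ 199.38.
The bisector from R has length 2·|TR|·|RS|·cos(∠R/2)/(|TR|+|RS|) ≈ 179.45.

t_R ≈ 179.45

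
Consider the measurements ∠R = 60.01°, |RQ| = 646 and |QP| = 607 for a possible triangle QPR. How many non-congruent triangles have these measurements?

2

|RQ|·sin R = 646·sin(60.01°) ≈ 559.5.
Since |RQ| sin R < |QP| < |RQ| (559.5 < 607 < 646), two triangles exist.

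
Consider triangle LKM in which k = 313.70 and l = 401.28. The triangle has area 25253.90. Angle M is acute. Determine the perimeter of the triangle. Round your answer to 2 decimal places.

perimeter ≈ 884.76

From area = ½·l·k·sin M, we get sin M = 2·area/(l·k) ≈ 0.40123.
Taking the acute solution, ∠M ≈ 23.66°.
Law of cosines then gives m ≈ 169.78.
Perimeter = 401.28 + 313.7 + 169.78 = 884.76.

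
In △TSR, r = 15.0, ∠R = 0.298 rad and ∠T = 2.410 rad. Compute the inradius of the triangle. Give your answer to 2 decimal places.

3.05

The third angle is ∠S = π − ∠R − ∠T = 0.434 rad.
Law of sines: t = r·sin T/sin R ≈ 34.13.
Law of sines: s = r·sin S/sin R ≈ 21.464.
Area = ½·r·t·sin S ≈ 107.54.
Semiperimeter p = (34.13+21.464+15)/2 = 35.297.
Inradius = area/p = 107.54/35.297 ≈ 3.0468.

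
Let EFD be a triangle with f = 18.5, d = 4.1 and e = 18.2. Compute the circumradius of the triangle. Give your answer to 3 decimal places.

9.257

By the law of cosines, cos E = (f² + d² − e²) / (2·f·d) ≈ 0.18339, so ∠E ≈ 79.43°.
Circumradius = e/(2 sin E) ≈ 9.257.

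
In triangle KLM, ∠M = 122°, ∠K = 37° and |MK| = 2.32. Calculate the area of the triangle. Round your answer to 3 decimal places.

The third angle is ∠L = 180° − ∠M − ∠K = 21.00°.
Law of sines: |LM| = |MK|·sin K/sin L ≈ 3.896.
Law of sines: |KL| = |MK|·sin M/sin L ≈ 5.4901.
Area = ½·|MK|·|LM|·sin M ≈ 3.8327.

area ≈ 3.833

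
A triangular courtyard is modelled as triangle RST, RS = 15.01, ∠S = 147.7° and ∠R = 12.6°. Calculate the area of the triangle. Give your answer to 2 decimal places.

The third angle is ∠T = 180° − ∠R − ∠S = 19.70°.
Law of sines: ST = RS·sin R/sin T ≈ 9.7134.
Law of sines: TR = RS·sin S/sin T ≈ 23.793.
Area = ½·RS·ST·sin S ≈ 38.954.

38.95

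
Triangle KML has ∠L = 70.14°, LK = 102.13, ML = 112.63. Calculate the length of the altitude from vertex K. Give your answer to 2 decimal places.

By the law of cosines, KM² = ML² + LK² − 2·ML·LK·cos L = 15300, so KM ≈ 123.69.
Area = ½·ML·LK·sin L ≈ 5409.4.
The altitude from K has length 2·area/ML ≈ 96.056.

h_K ≈ 96.06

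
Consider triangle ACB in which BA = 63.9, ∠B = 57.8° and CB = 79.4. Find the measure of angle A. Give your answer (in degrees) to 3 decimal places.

By the law of cosines, AC² = CB² + BA² − 2·CB·BA·cos B = 4980.3, so AC ≈ 70.571.
Law of cosines again: cos A = (BA² + AC² − CB²)/(2·BA·AC) ≈ 0.30593, so ∠A ≈ 72.19°.

∠A ≈ 72.186°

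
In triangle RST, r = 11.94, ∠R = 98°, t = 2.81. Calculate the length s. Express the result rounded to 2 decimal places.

11.22

Law of sines: sin T = t·sin R/r ≈ 0.23305.
Since r ≥ t, only the acute value applies: ∠T ≈ 13.48°.
Then ∠S = 180° − ∠R − ∠T ≈ 68.52°.
Law of sines gives s = r·sin S/sin R ≈ 11.22.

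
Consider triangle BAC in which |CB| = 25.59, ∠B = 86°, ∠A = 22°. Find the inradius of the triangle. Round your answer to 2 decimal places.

10.45

The third angle is ∠C = 180° − ∠B − ∠A = 72.00°.
Law of sines: |AC| = |CB|·sin B/sin A ≈ 68.145.
Law of sines: |BA| = |CB|·sin C/sin A ≈ 64.968.
Area = ½·|CB|·|AC|·sin C ≈ 829.24.
Semiperimeter s = (68.145+25.59+64.968)/2 = 79.352.
Inradius = area/s = 829.24/79.352 ≈ 10.45.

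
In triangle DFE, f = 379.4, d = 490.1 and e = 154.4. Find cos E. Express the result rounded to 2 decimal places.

cos E ≈ 0.97

By the law of cosines, cos E = (d² + f² − e²) / (2·d·f) ≈ 0.96885, so ∠E ≈ 14.34°.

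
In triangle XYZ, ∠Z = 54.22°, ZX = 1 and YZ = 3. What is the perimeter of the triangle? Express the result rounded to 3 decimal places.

6.548

By the law of cosines, XY² = YZ² + ZX² − 2·YZ·ZX·cos Z = 6.492, so XY ≈ 2.5479.
Semiperimeter s = (3+1+2.5479)/2 = 3.274.
Perimeter = 3 + 1 + 2.5479 = 6.5479.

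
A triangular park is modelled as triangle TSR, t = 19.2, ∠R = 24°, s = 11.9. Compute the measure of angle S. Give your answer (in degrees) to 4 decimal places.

By the law of cosines, r² = t² + s² − 2·t·s·cos R = 92.796, so r ≈ 9.6331.
Law of cosines again: cos S = (r² + t² − s²)/(2·r·t) ≈ 0.86460, so ∠S ≈ 30.16°.

∠S ≈ 30.1624°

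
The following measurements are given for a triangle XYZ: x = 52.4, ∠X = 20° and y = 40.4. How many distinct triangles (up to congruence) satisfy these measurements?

1

y·sin X = 40.4·sin(20°) ≈ 13.82.
Since x ≥ y, exactly one triangle exists.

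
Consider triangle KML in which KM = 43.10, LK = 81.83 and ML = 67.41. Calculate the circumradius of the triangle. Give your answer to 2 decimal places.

R ≈ 40.97

By the law of cosines, cos K = (LK² + KM² − ML²) / (2·LK·KM) ≈ 0.56844, so ∠K ≈ 55.36°.
Circumradius = ML/(2 sin K) ≈ 40.968.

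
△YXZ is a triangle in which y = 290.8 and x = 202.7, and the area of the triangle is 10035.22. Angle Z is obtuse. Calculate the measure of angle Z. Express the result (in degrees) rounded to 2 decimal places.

From area = ½·y·x·sin Z, we get sin Z = 2·area/(y·x) ≈ 0.34049.
Taking the obtuse solution, ∠Z ≈ 160.09°.

160.09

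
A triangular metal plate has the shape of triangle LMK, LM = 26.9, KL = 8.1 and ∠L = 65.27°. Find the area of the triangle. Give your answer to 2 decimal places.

area ≈ 98.95

Area = ½·KL·LM·sin L ≈ 98.954.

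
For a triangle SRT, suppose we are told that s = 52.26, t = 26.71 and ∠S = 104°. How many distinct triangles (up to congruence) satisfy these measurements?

1

t·sin S = 26.71·sin(104°) ≈ 25.92.
Since ∠S is not acute, a triangle exists only if s > t; here s > t, so there is exactly one triangle.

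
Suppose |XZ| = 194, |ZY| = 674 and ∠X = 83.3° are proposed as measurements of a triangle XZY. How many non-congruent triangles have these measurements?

|XZ|·sin X = 194·sin(83.3°) ≈ 192.7.
Since |ZY| ≥ |XZ|, exactly one triangle exists.

1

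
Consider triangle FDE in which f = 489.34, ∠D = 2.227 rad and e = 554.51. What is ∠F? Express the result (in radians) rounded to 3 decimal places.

By the law of cosines, d² = e² + f² − 2·e·f·cos D = 8.7804e+05, so d ≈ 937.04.
Law of cosines again: cos F = (d² + e² − f²)/(2·d·e) ≈ 0.91038, so ∠F ≈ 0.427 rad.

0.427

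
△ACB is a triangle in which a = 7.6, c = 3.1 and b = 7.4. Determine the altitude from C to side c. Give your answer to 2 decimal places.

7.32

Semiperimeter s = (7.6 + 3.1 + 7.4)/2 = 9.05.
Heron's formula: area = √(9.05·1.45·5.95·1.65) ≈ 11.35.
The altitude from C has length 2·area/c ≈ 7.3228.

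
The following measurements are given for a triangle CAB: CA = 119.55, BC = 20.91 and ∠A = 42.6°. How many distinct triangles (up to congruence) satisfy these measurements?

0

CA·sin A = 119.55·sin(42.6°) ≈ 80.92.
Since BC = 20.91 < 80.92 = CA sin A, no triangle exists.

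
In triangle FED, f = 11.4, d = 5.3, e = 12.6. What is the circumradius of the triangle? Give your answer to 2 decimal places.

R ≈ 6.30

By the law of cosines, cos F = (e² + d² − f²) / (2·e·d) ≈ 0.42595, so ∠F ≈ 64.79°.
Circumradius = f/(2 sin F) ≈ 6.3001.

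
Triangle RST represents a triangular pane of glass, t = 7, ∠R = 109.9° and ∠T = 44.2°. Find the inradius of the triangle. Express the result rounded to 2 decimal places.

The third angle is ∠S = 180° − ∠T − ∠R = 25.90°.
Law of sines: r = t·sin R/sin T ≈ 9.4411.
Law of sines: s = t·sin S/sin T ≈ 4.3858.
Area = ½·t·r·sin S ≈ 14.434.
Semiperimeter p = (9.4411+4.3858+7)/2 = 10.413.
Inradius = area/p = 14.434/10.413 ≈ 1.3861.

1.39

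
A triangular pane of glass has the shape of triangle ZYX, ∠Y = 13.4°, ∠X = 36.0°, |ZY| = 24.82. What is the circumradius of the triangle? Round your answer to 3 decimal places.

The third angle is ∠Z = 180° − ∠Y − ∠X = 130.60°.
Law of sines: |YX| = |ZY|·sin Z/sin X ≈ 32.061.
Law of sines: |XZ| = |ZY|·sin Y/sin X ≈ 9.7859.
Circumradius = |ZY|/(2 sin X) ≈ 21.113.

21.113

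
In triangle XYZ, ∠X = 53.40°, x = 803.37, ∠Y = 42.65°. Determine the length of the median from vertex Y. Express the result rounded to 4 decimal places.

The third angle is ∠Z = 180° − ∠X − ∠Y = 83.95°.
Law of sines: y = x·sin Y/sin X ≈ 677.98.
Law of sines: z = x·sin Z/sin X ≈ 995.11.
Median from Y: ½√(2·z² + 2·x² − y²) ≈ 838.4.

m_Y ≈ 838.3988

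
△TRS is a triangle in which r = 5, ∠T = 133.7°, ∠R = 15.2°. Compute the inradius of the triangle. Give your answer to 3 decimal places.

1.243

The third angle is ∠S = 180° − ∠T − ∠R = 31.10°.
Law of sines: t = r·sin T/sin R ≈ 13.787.
Law of sines: s = r·sin S/sin R ≈ 9.8504.
Area = ½·r·t·sin S ≈ 17.804.
Semiperimeter p = (13.787+5+9.8504)/2 = 14.319.
Inradius = area/p = 17.804/14.319 ≈ 1.2434.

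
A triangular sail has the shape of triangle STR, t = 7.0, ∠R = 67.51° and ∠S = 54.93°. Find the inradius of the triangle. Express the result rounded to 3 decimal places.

2.047

The third angle is ∠T = 180° − ∠R − ∠S = 57.56°.
Law of sines: s = t·sin S/sin T ≈ 6.7885.
Law of sines: r = t·sin R/sin T ≈ 7.6635.
Area = ½·t·s·sin R ≈ 21.953.
Semiperimeter p = (6.7885+7+7.6635)/2 = 10.726.
Inradius = area/p = 21.953/10.726 ≈ 2.0467.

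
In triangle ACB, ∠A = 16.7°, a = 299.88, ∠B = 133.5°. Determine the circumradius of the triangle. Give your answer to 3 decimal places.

The third angle is ∠C = 180° − ∠B − ∠A = 29.80°.
Law of sines: c = a·sin C/sin A ≈ 518.63.
Law of sines: b = a·sin B/sin A ≈ 756.98.
Circumradius = a/(2 sin A) ≈ 521.78.

521.784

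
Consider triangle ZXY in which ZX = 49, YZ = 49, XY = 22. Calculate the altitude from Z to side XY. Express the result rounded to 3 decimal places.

Semiperimeter s = (22 + 49 + 49)/2 = 60.
Heron's formula: area = √(60·38·11·11) ≈ 525.24.
The altitude from Z has length 2·area/XY ≈ 47.749.

h_Z ≈ 47.749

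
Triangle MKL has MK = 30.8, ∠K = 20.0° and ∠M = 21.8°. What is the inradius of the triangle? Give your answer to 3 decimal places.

r ≈ 2.835

The third angle is ∠L = 180° − ∠M − ∠K = 138.20°.
Law of sines: KL = MK·sin M/sin L ≈ 17.161.
Law of sines: LM = MK·sin K/sin L ≈ 15.805.
Area = ½·MK·KL·sin K ≈ 90.387.
Semiperimeter s = (17.161+15.805+30.8)/2 = 31.883.
Inradius = area/s = 90.387/31.883 ≈ 2.835.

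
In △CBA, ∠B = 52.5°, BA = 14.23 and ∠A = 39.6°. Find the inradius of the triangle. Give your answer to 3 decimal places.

The third angle is ∠C = 180° − ∠B − ∠A = 87.90°.
Law of sines: AC = BA·sin B/sin C ≈ 11.297.
Law of sines: CB = BA·sin A/sin C ≈ 9.0766.
Area = ½·BA·AC·sin A ≈ 51.235.
Semiperimeter s = (14.23+11.297+9.0766)/2 = 17.302.
Inradius = area/s = 51.235/17.302 ≈ 2.9612.

r ≈ 2.961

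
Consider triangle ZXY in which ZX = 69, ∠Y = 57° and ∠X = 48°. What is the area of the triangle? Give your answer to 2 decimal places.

area ≈ 2037.48

The third angle is ∠Z = 180° − ∠X − ∠Y = 75.00°.
Law of sines: XY = ZX·sin Z/sin Y ≈ 79.47.
Law of sines: YZ = ZX·sin X/sin Y ≈ 61.141.
Area = ½·ZX·XY·sin X ≈ 2037.5.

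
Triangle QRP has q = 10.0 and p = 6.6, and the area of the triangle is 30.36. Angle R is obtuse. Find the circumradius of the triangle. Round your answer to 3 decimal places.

7.595

From area = ½·p·q·sin R, we get sin R = 2·area/(p·q) ≈ 0.92000.
Taking the obtuse solution, ∠R ≈ 113.07°.
Law of cosines then gives r ≈ 13.975.
Circumradius = r/(2 sin R) ≈ 7.595.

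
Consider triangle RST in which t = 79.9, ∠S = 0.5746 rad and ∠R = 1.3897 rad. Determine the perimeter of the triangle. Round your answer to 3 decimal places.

212.016

The third angle is ∠T = π − ∠R − ∠S = 1.1773 rad.
Law of sines: r = t·sin R/sin T ≈ 85.097.
Law of sines: s = t·sin S/sin T ≈ 47.019.
Semiperimeter p = (85.097+47.019+79.9)/2 = 106.01.
Perimeter = 85.097 + 47.019 + 79.9 = 212.02.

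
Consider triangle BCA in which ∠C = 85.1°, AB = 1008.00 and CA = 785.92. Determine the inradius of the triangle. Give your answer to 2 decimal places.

Law of sines: sin B = CA·sin C/AB ≈ 0.77683.
Since AB ≥ CA, only the acute value applies: ∠B ≈ 50.97°.
Then ∠A = 180° − ∠C − ∠B ≈ 43.93°.
Law of sines gives BC = AB·sin A/sin C ≈ 701.88.
Area = ½·AB·CA·sin A ≈ 2.748e+05.
Semiperimeter s = (785.92+1008+701.88)/2 = 1247.9.
Inradius = area/s = 2.748e+05/1247.9 ≈ 220.21.

r ≈ 220.21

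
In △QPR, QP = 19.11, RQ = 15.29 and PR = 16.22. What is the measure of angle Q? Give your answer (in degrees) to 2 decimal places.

By the law of cosines, cos Q = (RQ² + QP² − PR²) / (2·RQ·QP) ≈ 0.57477, so ∠Q ≈ 54.92°.

∠Q ≈ 54.92°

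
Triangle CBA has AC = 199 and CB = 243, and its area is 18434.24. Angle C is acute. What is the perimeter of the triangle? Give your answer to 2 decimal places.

From area = ½·AC·CB·sin C, we get sin C = 2·area/(AC·CB) ≈ 0.76242.
Taking the acute solution, ∠C ≈ 49.68°.
Law of cosines then gives BA ≈ 189.92.
Perimeter = 189.92 + 199 + 243 = 631.92.

631.92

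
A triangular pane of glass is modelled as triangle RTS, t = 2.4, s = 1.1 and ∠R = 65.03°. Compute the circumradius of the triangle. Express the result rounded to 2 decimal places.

By the law of cosines, r² = t² + s² − 2·t·s·cos R = 4.7411, so r ≈ 2.1774.
Area = ½·t·s·sin R ≈ 1.1966.
Circumradius = r/(2 sin R) ≈ 1.201.

1.20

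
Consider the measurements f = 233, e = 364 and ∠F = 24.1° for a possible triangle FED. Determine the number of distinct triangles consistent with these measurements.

e·sin F = 364·sin(24.1°) ≈ 148.6.
Since e sin F < f < e (148.6 < 233 < 364), two triangles exist.

2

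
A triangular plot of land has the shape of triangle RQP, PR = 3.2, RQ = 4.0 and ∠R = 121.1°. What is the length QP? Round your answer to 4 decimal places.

By the law of cosines, QP² = PR² + RQ² − 2·PR·RQ·cos R = 39.463, so QP ≈ 6.282.

6.2820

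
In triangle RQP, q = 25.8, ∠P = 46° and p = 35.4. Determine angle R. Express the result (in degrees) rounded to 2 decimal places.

102.38

Law of sines: sin Q = q·sin P/p ≈ 0.52426.
Since p ≥ q, only the acute value applies: ∠Q ≈ 31.62°.
Then ∠R = 180° − ∠P − ∠Q ≈ 102.38°.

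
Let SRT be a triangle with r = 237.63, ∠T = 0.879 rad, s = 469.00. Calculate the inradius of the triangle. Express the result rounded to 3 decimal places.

By the law of cosines, t² = s² + r² − 2·s·r·cos T = 1.3424e+05, so t ≈ 366.39.
Area = ½·s·r·sin T ≈ 42913.
Semiperimeter p = (469+237.63+366.39)/2 = 536.51.
Inradius = area/p = 42913/536.51 ≈ 79.986.

79.986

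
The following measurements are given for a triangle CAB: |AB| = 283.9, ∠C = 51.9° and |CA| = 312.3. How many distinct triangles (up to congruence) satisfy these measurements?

2

|CA|·sin C = 312.3·sin(51.9°) ≈ 245.8.
Since |CA| sin C < |AB| < |CA| (245.8 < 283.9 < 312.3), two triangles exist.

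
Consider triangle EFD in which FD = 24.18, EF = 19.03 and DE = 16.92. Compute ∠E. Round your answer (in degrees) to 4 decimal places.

By the law of cosines, cos E = (DE² + EF² − FD²) / (2·DE·EF) ≈ 0.09900, so ∠E ≈ 84.32°.

∠E ≈ 84.3183°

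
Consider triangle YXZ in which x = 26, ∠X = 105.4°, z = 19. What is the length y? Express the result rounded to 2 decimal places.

13.41

Law of sines: sin Z = z·sin X/x ≈ 0.70453.
Since x ≥ z, only the acute value applies: ∠Z ≈ 44.79°.
Then ∠Y = 180° − ∠X − ∠Z ≈ 29.81°.
Law of sines gives y = x·sin Y/sin X ≈ 13.406.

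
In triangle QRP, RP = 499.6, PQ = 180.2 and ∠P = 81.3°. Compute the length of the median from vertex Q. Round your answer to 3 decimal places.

285.052

By the law of cosines, QR² = RP² + PQ² − 2·RP·PQ·cos P = 2.5484e+05, so QR ≈ 504.81.
Median from Q: ½√(2·PQ² + 2·QR² − RP²) ≈ 285.05.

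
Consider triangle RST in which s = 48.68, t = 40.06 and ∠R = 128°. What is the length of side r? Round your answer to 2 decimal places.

79.85

By the law of cosines, r² = s² + t² − 2·s·t·cos R = 6375.8, so r ≈ 79.848.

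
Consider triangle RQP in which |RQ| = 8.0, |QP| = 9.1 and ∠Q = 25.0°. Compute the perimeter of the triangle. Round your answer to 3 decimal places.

perimeter ≈ 20.954

By the law of cosines, |PR|² = |RQ|² + |QP|² − 2·|RQ|·|QP|·cos Q = 14.852, so |PR| ≈ 3.8538.
Semiperimeter s = (9.1+3.8538+8)/2 = 10.477.
Perimeter = 9.1 + 3.8538 + 8 = 20.954.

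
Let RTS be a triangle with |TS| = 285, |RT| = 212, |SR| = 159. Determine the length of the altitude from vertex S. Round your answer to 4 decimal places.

h_S ≈ 156.8692

Semiperimeter s = (285 + 159 + 212)/2 = 328.
Heron's formula: area = √(328·43·169·116) ≈ 16628.
The altitude from S has length 2·area/|RT| ≈ 156.87.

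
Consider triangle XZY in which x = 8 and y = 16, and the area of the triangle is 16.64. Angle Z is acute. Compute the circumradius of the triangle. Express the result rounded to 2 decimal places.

16.41

From area = ½·y·x·sin Z, we get sin Z = 2·area/(y·x) ≈ 0.26000.
Taking the acute solution, ∠Z ≈ 15.07°.
Law of cosines then gives z ≈ 8.5325.
Circumradius = z/(2 sin Z) ≈ 16.409.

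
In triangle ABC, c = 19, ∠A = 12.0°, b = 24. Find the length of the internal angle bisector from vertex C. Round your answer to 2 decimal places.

t_C ≈ 9.96

By the law of cosines, a² = b² + c² − 2·b·c·cos A = 44.929, so a ≈ 6.7029.
Law of cosines again: cos C = (a² + b² − c²)/(2·a·b) ≈ 0.80788, so ∠C ≈ 36.11°.
The bisector from C has length 2·a·b·cos(∠C/2)/(a+b) ≈ 9.9632.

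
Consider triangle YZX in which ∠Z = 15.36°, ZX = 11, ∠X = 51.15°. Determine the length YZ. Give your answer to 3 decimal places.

The third angle is ∠Y = 180° − ∠Z − ∠X = 113.49°.
Law of sines: YZ = ZX·sin X/sin Y ≈ 9.3408.

9.341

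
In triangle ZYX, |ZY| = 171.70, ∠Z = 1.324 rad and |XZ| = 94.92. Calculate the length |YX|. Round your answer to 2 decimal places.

By the law of cosines, |YX|² = |XZ|² + |ZY|² − 2·|XZ|·|ZY|·cos Z = 30528, so |YX| ≈ 174.72.

174.72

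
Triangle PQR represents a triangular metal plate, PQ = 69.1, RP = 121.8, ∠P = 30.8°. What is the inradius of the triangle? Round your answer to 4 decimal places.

r ≈ 16.4065

By the law of cosines, QR² = RP² + PQ² − 2·RP·PQ·cos P = 5151.4, so QR ≈ 71.773.
Area = ½·RP·PQ·sin P ≈ 2154.8.
Semiperimeter s = (71.773+121.8+69.1)/2 = 131.34.
Inradius = area/s = 2154.8/131.34 ≈ 16.407.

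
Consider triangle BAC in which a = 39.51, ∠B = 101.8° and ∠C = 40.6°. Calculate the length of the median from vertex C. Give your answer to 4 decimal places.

m_C ≈ 48.4302

The third angle is ∠A = 180° − ∠C − ∠B = 37.60°.
Law of sines: b = a·sin B/sin A ≈ 63.387.
Law of sines: c = a·sin C/sin A ≈ 42.141.
Median from C: ½√(2·b² + 2·a² − c²) ≈ 48.43.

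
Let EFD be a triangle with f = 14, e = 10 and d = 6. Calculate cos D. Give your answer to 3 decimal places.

0.929

By the law of cosines, cos D = (e² + f² − d²) / (2·e·f) ≈ 0.92857, so ∠D ≈ 0.3803 rad.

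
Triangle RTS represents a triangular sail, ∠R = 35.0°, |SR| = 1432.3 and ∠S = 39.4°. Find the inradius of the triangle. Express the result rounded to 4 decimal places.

The third angle is ∠T = 180° − ∠S − ∠R = 105.60°.
Law of sines: |TS| = |SR|·sin R/sin T ≈ 852.95.
Law of sines: |RT| = |SR|·sin S/sin T ≈ 943.9.
Area = ½·|SR|·|TS|·sin S ≈ 3.8772e+05.
Semiperimeter s = (852.95+1432.3+943.9)/2 = 1614.6.
Inradius = area/s = 3.8772e+05/1614.6 ≈ 240.14.

r ≈ 240.1380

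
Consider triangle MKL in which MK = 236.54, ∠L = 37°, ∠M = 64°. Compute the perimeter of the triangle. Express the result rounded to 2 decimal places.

975.63

The third angle is ∠K = 180° − ∠L − ∠M = 79.00°.
Law of sines: KL = MK·sin M/sin L ≈ 353.27.
Law of sines: LM = MK·sin K/sin L ≈ 385.82.
Semiperimeter s = (353.27+385.82+236.54)/2 = 487.81.
Perimeter = 353.27 + 385.82 + 236.54 = 975.63.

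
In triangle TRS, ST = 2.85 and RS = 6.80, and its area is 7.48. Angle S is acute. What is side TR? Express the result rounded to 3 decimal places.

From area = ½·RS·ST·sin S, we get sin S = 2·area/(RS·ST) ≈ 0.77193.
Taking the acute solution, ∠S ≈ 50.53°.
Law of cosines then gives TR ≈ 5.4518.

5.452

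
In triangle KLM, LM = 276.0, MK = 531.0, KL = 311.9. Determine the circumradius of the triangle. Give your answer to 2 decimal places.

By the law of cosines, cos K = (MK² + KL² − LM²) / (2·MK·KL) ≈ 0.91495, so ∠K ≈ 0.415 rad.
Circumradius = LM/(2 sin K) ≈ 341.95.

R ≈ 341.95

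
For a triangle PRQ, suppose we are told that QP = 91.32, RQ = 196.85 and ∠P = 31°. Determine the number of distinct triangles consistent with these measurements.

1

QP·sin P = 91.32·sin(31°) ≈ 47.03.
Since RQ ≥ QP, exactly one triangle exists.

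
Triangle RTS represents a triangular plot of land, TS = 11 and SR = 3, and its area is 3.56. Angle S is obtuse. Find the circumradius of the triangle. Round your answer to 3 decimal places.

From area = ½·TS·SR·sin S, we get sin S = 2·area/(TS·SR) ≈ 0.21576.
Taking the obtuse solution, ∠S ≈ 167.54°.
Law of cosines then gives RT ≈ 13.944.
Circumradius = RT/(2 sin S) ≈ 32.315.

32.315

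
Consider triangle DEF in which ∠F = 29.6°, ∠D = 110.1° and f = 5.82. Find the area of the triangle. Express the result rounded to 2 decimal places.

The third angle is ∠E = 180° − ∠F − ∠D = 40.30°.
Law of sines: d = f·sin D/sin F ≈ 11.065.
Law of sines: e = f·sin E/sin F ≈ 7.621.
Area = ½·f·d·sin E ≈ 20.826.

20.83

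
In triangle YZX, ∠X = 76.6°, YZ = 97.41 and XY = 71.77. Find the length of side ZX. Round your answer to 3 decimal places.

84.562

Law of sines: sin Z = XY·sin X/YZ ≈ 0.71672.
Since YZ ≥ XY, only the acute value applies: ∠Z ≈ 45.78°.
Then ∠Y = 180° − ∠X − ∠Z ≈ 57.62°.
Law of sines gives ZX = YZ·sin Y/sin X ≈ 84.562.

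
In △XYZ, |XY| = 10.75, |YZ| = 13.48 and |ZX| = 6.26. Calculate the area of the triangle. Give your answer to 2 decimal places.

area ≈ 32.97

Semiperimeter s = (13.48 + 6.26 + 10.75)/2 = 15.245.
Heron's formula: area = √(15.245·1.765·8.985·4.495) ≈ 32.966.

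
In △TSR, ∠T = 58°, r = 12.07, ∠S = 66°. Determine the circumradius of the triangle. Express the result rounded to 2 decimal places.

7.28

The third angle is ∠R = 180° − ∠T − ∠S = 56.00°.
Law of sines: t = r·sin T/sin R ≈ 12.347.
Law of sines: s = r·sin S/sin R ≈ 13.3.
Circumradius = r/(2 sin R) ≈ 7.2795.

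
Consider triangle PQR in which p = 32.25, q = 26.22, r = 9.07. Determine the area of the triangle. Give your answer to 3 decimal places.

97.838

Semiperimeter s = (32.25 + 26.22 + 9.07)/2 = 33.77.
Heron's formula: area = √(33.77·1.52·7.55·24.7) ≈ 97.838.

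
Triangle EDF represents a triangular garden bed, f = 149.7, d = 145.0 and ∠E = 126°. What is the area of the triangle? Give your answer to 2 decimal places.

area ≈ 8780.46

Area = ½·d·f·sin E ≈ 8780.5.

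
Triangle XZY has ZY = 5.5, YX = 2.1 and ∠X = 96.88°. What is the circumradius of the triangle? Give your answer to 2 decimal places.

R ≈ 2.77

Law of sines: sin Z = YX·sin X/ZY ≈ 0.37907.
Since ZY ≥ YX, only the acute value applies: ∠Z ≈ 22.28°.
Then ∠Y = 180° − ∠X − ∠Z ≈ 60.84°.
Law of sines gives XZ = ZY·sin Y/sin X ≈ 4.838.
Circumradius = ZY/(2 sin X) ≈ 2.7699.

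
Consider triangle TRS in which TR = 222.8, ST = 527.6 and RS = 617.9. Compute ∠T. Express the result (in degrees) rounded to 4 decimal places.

By the law of cosines, cos T = (ST² + TR² − RS²) / (2·ST·TR) ≈ -0.22884, so ∠T ≈ 103.23°.

103.2285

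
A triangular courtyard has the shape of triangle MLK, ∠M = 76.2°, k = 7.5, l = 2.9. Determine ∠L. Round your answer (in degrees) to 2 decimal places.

By the law of cosines, m² = l² + k² − 2·l·k·cos M = 54.284, so m ≈ 7.3678.
Law of cosines again: cos L = (k² + m² − l²)/(2·k·m) ≈ 0.92406, so ∠L ≈ 22.47°.

22.47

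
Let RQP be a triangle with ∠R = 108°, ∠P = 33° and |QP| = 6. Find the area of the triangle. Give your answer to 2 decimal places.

The third angle is ∠Q = 180° − ∠P − ∠R = 39.00°.
Law of sines: |PR| = |QP|·sin Q/sin R ≈ 3.9702.
Law of sines: |RQ| = |QP|·sin P/sin R ≈ 3.436.
Area = ½·|QP|·|PR|·sin P ≈ 6.487.

6.49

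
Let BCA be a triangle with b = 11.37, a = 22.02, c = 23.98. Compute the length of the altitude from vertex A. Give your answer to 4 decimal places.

Semiperimeter s = (11.37 + 23.98 + 22.02)/2 = 28.685.
Heron's formula: area = √(28.685·17.315·4.705·6.665) ≈ 124.8.
The altitude from A has length 2·area/a ≈ 11.335.

11.3353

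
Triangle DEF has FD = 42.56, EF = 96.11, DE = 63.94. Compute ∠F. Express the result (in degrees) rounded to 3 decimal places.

∠F ≈ 31.703°

By the law of cosines, cos F = (EF² + FD² − DE²) / (2·EF·FD) ≈ 0.85078, so ∠F ≈ 31.70°.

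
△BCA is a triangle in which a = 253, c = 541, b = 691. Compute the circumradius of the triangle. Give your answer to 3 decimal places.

R ≈ 385.008

By the law of cosines, cos B = (c² + a² − b²) / (2·c·a) ≈ -0.44125, so ∠B ≈ 116.18°.
Circumradius = b/(2 sin B) ≈ 385.01.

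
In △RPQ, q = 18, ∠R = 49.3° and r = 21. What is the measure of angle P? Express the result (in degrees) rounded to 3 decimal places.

Law of sines: sin Q = q·sin R/r ≈ 0.64983.
Since r ≥ q, only the acute value applies: ∠Q ≈ 40.53°.
Then ∠P = 180° − ∠R − ∠Q ≈ 90.17°.

∠P ≈ 90.171°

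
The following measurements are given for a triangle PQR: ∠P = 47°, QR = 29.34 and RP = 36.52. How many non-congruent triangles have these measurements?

RP·sin P = 36.52·sin(47°) ≈ 26.71.
Since RP sin P < QR < RP (26.71 < 29.34 < 36.52), two triangles exist.

2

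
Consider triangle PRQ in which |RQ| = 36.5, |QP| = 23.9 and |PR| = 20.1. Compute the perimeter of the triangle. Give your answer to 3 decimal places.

Perimeter = 36.5 + 23.9 + 20.1 = 80.5.

perimeter ≈ 80.500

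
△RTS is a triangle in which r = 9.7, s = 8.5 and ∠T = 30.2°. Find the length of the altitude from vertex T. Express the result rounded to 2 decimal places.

8.50

By the law of cosines, t² = s² + r² − 2·s·r·cos T = 23.821, so t ≈ 4.8807.
Area = ½·s·r·sin T ≈ 20.737.
The altitude from T has length 2·area/t ≈ 8.4976.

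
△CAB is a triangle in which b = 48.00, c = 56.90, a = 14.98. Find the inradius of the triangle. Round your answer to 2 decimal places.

5.22

Semiperimeter s = (56.9 + 14.98 + 48)/2 = 59.94.
Heron's formula: area = √(59.94·3.04·44.96·11.94) ≈ 312.76.
Inradius = area/s = 312.76/59.94 ≈ 5.2179.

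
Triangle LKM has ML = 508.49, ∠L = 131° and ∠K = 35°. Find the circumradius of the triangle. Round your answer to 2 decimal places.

R ≈ 443.26

The third angle is ∠M = 180° − ∠L − ∠K = 14.00°.
Law of sines: KM = ML·sin L/sin K ≈ 669.07.
Law of sines: LK = ML·sin M/sin K ≈ 214.47.
Circumradius = ML/(2 sin K) ≈ 443.26.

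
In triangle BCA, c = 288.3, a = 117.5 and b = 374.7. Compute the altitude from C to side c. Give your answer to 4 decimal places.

Semiperimeter s = (374.7 + 288.3 + 117.5)/2 = 390.25.
Heron's formula: area = √(390.25·15.55·101.95·272.75) ≈ 12990.
The altitude from C has length 2·area/c ≈ 90.115.

h_C ≈ 90.1152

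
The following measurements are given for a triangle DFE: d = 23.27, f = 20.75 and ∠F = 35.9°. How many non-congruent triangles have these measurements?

d·sin F = 23.27·sin(35.9°) ≈ 13.64.
Since d sin F < f < d (13.64 < 20.75 < 23.27), two triangles exist.

2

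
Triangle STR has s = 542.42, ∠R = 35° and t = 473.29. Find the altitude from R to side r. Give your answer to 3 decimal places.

h_R ≈ 471.252

By the law of cosines, r² = s² + t² − 2·s·t·cos R = 97634, so r ≈ 312.46.
Area = ½·s·t·sin R ≈ 73625.
The altitude from R has length 2·area/r ≈ 471.25.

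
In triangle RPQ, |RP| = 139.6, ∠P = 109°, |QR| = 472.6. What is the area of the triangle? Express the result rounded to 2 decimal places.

Law of sines: sin Q = |RP|·sin P/|QR| ≈ 0.27929.
Since |QR| ≥ |RP|, only the acute value applies: ∠Q ≈ 16.22°.
Then ∠R = 180° − ∠P − ∠Q ≈ 54.78°.
Law of sines gives |PQ| = |QR|·sin R/sin P ≈ 408.34.
Area = ½·|QR|·|RP|·sin R ≈ 26950.

area ≈ 26949.55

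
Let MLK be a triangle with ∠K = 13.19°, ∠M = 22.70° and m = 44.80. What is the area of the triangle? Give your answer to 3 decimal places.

347.850

The third angle is ∠L = 180° − ∠K − ∠M = 144.11°.
Law of sines: l = m·sin L/sin M ≈ 68.056.
Law of sines: k = m·sin K/sin M ≈ 26.49.
Area = ½·m·l·sin K ≈ 347.85.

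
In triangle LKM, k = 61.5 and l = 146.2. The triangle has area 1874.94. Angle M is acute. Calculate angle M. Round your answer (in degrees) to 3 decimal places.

∠M ≈ 24.649°

From area = ½·l·k·sin M, we get sin M = 2·area/(l·k) ≈ 0.41706.
Taking the acute solution, ∠M ≈ 24.65°.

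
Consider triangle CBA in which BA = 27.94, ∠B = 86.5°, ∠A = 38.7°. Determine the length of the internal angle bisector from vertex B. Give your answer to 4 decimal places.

The third angle is ∠C = 180° − ∠B − ∠A = 54.80°.
Law of sines: AC = BA·sin B/sin C ≈ 34.128.
Law of sines: CB = BA·sin A/sin C ≈ 21.378.
The bisector from B has length 2·CB·BA·cos(∠B/2)/(CB+BA) ≈ 17.643.

t_B ≈ 17.6431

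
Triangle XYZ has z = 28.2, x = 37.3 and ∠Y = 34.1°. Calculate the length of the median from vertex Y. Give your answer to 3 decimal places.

m_Y ≈ 31.339

By the law of cosines, y² = z² + x² − 2·z·x·cos Y = 444.52, so y ≈ 21.084.
Median from Y: ½√(2·z² + 2·x² − y²) ≈ 31.339.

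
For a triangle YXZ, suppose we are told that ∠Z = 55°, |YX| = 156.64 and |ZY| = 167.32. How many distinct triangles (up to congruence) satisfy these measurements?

2

|ZY|·sin Z = 167.32·sin(55°) ≈ 137.1.
Since |ZY| sin Z < |YX| < |ZY| (137.1 < 156.64 < 167.32), two triangles exist.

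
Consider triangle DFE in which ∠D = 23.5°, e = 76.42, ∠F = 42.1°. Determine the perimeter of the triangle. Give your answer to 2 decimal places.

The third angle is ∠E = 180° − ∠D − ∠F = 114.40°.
Law of sines: d = e·sin D/sin E ≈ 33.461.
Law of sines: f = e·sin F/sin E ≈ 56.259.
Semiperimeter s = (33.461+56.259+76.42)/2 = 83.07.
Perimeter = 33.461 + 56.259 + 76.42 = 166.14.

166.14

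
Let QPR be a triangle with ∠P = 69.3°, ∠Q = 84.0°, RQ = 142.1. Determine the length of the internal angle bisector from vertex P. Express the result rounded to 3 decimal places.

77.351

The third angle is ∠R = 180° − ∠Q − ∠P = 26.70°.
Law of sines: PR = RQ·sin Q/sin P ≈ 151.07.
Law of sines: QP = RQ·sin R/sin P ≈ 68.254.
The bisector from P has length 2·QP·PR·cos(∠P/2)/(QP+PR) ≈ 77.351.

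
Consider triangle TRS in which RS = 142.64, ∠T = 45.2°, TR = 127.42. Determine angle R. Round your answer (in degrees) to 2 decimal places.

95.46

Law of sines: sin S = TR·sin T/RS ≈ 0.63386.
Since RS ≥ TR, only the acute value applies: ∠S ≈ 39.34°.
Then ∠R = 180° − ∠T − ∠S ≈ 95.46°.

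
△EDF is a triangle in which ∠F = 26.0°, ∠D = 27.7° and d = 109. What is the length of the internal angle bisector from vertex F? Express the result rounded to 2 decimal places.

The third angle is ∠E = 180° − ∠D − ∠F = 126.30°.
Law of sines: e = d·sin E/sin D ≈ 188.98.
Law of sines: f = d·sin F/sin D ≈ 102.79.
The bisector from F has length 2·e·d·cos(∠F/2)/(e+d) ≈ 134.71.

134.71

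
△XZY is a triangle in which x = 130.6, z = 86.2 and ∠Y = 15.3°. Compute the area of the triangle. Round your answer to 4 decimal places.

1485.3045

Area = ½·x·z·sin Y ≈ 1485.3.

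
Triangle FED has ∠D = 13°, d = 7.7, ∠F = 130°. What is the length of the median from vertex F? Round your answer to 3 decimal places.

The third angle is ∠E = 180° − ∠D − ∠F = 37.00°.
Law of sines: f = d·sin F/sin D ≈ 26.221.
Law of sines: e = d·sin E/sin D ≈ 20.6.
Median from F: ½√(2·e² + 2·d² − f²) ≈ 8.3626.

m_F ≈ 8.363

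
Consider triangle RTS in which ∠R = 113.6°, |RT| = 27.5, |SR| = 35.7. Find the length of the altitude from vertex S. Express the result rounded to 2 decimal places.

By the law of cosines, |TS|² = |SR|² + |RT|² − 2·|SR|·|RT|·cos R = 2816.8, so |TS| ≈ 53.074.
Area = ½·|SR|·|RT|·sin R ≈ 449.82.
The altitude from S has length 2·area/|RT| ≈ 32.714.

32.71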